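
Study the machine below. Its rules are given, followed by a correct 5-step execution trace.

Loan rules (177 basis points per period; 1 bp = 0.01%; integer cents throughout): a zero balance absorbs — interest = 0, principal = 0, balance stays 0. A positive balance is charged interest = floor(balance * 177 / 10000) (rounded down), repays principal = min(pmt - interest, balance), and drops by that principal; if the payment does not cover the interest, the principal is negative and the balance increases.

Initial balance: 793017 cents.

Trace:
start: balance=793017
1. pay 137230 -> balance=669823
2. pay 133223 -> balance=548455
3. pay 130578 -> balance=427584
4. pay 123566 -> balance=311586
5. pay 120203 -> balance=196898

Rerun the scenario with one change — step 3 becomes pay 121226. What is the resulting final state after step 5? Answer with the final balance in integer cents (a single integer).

(re-executing from step 3 with the substitution; state before step 3: balance=548455)
3. pay 121226 -> balance=436936
4. pay 123566 -> balance=321103
5. pay 120203 -> balance=206583

206583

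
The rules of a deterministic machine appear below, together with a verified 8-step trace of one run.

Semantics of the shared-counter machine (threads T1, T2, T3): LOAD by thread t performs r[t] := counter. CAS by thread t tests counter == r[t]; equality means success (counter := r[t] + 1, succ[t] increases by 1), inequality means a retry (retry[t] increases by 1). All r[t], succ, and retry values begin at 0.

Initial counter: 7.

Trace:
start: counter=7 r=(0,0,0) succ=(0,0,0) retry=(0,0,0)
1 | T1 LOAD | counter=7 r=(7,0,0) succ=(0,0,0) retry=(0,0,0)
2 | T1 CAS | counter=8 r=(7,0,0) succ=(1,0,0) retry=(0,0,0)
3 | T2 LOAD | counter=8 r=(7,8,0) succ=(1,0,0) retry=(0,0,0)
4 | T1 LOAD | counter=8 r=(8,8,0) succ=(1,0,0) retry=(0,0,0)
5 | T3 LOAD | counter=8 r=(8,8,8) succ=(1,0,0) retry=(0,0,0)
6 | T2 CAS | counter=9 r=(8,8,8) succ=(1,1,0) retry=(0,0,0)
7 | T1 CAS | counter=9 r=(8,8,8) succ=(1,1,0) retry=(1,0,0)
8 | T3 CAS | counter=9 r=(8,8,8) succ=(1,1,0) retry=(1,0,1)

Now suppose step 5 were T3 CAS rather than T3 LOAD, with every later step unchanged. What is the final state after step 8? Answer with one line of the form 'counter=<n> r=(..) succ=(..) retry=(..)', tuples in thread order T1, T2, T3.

counter=9 r=(8,8,0) succ=(1,1,0) retry=(1,0,2)

(re-executing from step 5 with the substitution; state before step 5: counter=8 r=(8,8,0) succ=(1,0,0) retry=(0,0,0))
5 | T3 CAS | counter=8 r=(8,8,0) succ=(1,0,0) retry=(0,0,1)
6 | T2 CAS | counter=9 r=(8,8,0) succ=(1,1,0) retry=(0,0,1)
7 | T1 CAS | counter=9 r=(8,8,0) succ=(1,1,0) retry=(1,0,1)
8 | T3 CAS | counter=9 r=(8,8,0) succ=(1,1,0) retry=(1,0,2)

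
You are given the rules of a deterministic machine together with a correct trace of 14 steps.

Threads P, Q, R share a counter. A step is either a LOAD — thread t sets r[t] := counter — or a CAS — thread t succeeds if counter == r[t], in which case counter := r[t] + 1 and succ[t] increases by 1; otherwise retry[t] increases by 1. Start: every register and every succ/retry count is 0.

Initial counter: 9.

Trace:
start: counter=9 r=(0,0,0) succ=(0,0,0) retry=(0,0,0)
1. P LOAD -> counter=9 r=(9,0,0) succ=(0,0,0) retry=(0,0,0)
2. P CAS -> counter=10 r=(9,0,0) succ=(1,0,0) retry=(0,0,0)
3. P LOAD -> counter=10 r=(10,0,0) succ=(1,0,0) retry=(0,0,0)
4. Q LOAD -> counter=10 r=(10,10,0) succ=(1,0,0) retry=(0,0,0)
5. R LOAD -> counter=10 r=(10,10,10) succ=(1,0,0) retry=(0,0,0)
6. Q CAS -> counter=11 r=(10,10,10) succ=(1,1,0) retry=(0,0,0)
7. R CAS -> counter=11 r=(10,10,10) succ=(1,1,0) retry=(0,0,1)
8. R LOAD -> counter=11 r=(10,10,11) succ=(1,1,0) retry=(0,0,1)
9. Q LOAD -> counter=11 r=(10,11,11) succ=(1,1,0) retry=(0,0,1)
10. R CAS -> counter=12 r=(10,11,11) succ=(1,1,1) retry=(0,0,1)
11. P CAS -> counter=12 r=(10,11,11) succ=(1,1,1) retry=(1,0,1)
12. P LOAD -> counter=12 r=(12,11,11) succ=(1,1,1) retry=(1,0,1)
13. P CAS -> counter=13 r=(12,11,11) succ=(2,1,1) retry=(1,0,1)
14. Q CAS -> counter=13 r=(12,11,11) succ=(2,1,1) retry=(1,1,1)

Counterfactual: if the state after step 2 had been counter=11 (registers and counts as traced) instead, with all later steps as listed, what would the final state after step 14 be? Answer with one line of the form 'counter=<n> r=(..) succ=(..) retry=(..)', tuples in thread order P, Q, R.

state after step 2 := counter=11 r=(9,0,0) succ=(1,0,0) retry=(0,0,0)
3. P LOAD -> counter=11 r=(11,0,0) succ=(1,0,0) retry=(0,0,0)
4. Q LOAD -> counter=11 r=(11,11,0) succ=(1,0,0) retry=(0,0,0)
5. R LOAD -> counter=11 r=(11,11,11) succ=(1,0,0) retry=(0,0,0)
6. Q CAS -> counter=12 r=(11,11,11) succ=(1,1,0) retry=(0,0,0)
7. R CAS -> counter=12 r=(11,11,11) succ=(1,1,0) retry=(0,0,1)
8. R LOAD -> counter=12 r=(11,11,12) succ=(1,1,0) retry=(0,0,1)
9. Q LOAD -> counter=12 r=(11,12,12) succ=(1,1,0) retry=(0,0,1)
10. R CAS -> counter=13 r=(11,12,12) succ=(1,1,1) retry=(0,0,1)
11. P CAS -> counter=13 r=(11,12,12) succ=(1,1,1) retry=(1,0,1)
12. P LOAD -> counter=13 r=(13,12,12) succ=(1,1,1) retry=(1,0,1)
13. P CAS -> counter=14 r=(13,12,12) succ=(2,1,1) retry=(1,0,1)
14. Q CAS -> counter=14 r=(13,12,12) succ=(2,1,1) retry=(1,1,1)

counter=14 r=(13,12,12) succ=(2,1,1) retry=(1,1,1)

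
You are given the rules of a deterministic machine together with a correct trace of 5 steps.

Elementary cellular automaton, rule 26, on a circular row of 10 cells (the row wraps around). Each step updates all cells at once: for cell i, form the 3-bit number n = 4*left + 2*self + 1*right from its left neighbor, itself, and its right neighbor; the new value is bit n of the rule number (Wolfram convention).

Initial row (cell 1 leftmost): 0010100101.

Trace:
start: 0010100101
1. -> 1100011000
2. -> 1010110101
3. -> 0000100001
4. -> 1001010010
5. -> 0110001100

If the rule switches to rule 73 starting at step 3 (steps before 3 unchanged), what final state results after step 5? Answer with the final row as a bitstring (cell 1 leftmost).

(re-executing steps 3..5 under rule 73; state before step 3: 1010110101)
3. -> 1000110001
4. -> 1010110101
5. -> 1000110001

1000110001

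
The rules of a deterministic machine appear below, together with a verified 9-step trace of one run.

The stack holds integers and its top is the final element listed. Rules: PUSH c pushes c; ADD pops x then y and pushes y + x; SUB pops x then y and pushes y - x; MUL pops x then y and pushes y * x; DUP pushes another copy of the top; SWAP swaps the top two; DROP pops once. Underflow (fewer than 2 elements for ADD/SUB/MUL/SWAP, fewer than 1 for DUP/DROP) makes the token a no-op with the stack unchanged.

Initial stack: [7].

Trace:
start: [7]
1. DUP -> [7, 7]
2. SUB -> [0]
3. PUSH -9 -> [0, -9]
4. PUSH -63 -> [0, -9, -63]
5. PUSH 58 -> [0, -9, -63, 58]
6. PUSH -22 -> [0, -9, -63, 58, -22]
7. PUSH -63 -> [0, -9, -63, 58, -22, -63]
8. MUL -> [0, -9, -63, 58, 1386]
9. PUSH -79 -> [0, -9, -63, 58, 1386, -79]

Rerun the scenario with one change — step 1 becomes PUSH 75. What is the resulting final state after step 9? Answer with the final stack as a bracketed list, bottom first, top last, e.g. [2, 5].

(re-executing from step 1 with the substitution; state before step 1: [7])
1. PUSH 75 -> [7, 75]
2. SUB -> [-68]
3. PUSH -9 -> [-68, -9]
4. PUSH -63 -> [-68, -9, -63]
5. PUSH 58 -> [-68, -9, -63, 58]
6. PUSH -22 -> [-68, -9, -63, 58, -22]
7. PUSH -63 -> [-68, -9, -63, 58, -22, -63]
8. MUL -> [-68, -9, -63, 58, 1386]
9. PUSH -79 -> [-68, -9, -63, 58, 1386, -79]

[-68, -9, -63, 58, 1386, -79]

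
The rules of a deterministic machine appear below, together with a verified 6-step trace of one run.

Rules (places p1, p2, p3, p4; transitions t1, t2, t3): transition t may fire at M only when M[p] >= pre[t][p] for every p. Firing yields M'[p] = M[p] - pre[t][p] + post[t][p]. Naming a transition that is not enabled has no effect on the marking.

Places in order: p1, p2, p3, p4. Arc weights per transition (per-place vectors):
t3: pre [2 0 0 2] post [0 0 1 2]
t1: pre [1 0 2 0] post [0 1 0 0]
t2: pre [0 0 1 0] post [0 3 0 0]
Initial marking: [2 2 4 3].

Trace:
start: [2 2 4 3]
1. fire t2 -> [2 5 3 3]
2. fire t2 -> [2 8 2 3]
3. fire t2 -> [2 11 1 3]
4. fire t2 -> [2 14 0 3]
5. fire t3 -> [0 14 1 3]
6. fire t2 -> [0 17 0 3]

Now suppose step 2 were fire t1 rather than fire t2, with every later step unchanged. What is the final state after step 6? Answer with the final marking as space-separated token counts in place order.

1 9 0 3

(re-executing from step 2 with the substitution; state before step 2: [2 5 3 3])
2. fire t1 -> [1 6 1 3]
3. fire t2 -> [1 9 0 3]
4. fire t2 -> [1 9 0 3]
5. fire t3 -> [1 9 0 3]
6. fire t2 -> [1 9 0 3]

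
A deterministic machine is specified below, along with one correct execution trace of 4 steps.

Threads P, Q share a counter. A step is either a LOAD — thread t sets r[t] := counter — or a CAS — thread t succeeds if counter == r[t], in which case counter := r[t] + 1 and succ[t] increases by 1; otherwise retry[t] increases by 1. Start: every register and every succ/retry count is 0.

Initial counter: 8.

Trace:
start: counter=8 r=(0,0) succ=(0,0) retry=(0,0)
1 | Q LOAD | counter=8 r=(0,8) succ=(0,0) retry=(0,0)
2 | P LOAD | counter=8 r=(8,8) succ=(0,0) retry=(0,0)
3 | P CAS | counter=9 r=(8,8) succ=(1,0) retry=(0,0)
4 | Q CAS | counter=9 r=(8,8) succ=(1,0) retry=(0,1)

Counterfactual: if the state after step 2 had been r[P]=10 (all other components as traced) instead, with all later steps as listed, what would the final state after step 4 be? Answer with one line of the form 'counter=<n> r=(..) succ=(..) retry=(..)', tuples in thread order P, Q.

counter=9 r=(10,8) succ=(0,1) retry=(1,0)

state after step 2 := counter=8 r=(10,8) succ=(0,0) retry=(0,0)
3 | P CAS | counter=8 r=(10,8) succ=(0,0) retry=(1,0)
4 | Q CAS | counter=9 r=(10,8) succ=(0,1) retry=(1,0)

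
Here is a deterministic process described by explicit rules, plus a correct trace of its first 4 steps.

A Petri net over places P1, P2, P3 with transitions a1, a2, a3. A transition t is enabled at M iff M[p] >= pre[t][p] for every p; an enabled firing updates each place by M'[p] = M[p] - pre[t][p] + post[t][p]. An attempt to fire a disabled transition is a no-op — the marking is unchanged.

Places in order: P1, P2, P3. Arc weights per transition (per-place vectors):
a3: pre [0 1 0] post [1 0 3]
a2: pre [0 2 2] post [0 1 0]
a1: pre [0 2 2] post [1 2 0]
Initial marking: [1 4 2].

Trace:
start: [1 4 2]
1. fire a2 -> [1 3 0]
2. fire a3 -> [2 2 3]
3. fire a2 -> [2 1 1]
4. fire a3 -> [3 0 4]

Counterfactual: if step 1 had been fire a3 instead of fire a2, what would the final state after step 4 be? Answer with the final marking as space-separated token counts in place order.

(re-executing from step 1 with the substitution; state before step 1: [1 4 2])
1. fire a3 -> [2 3 5]
2. fire a3 -> [3 2 8]
3. fire a2 -> [3 1 6]
4. fire a3 -> [4 0 9]

4 0 9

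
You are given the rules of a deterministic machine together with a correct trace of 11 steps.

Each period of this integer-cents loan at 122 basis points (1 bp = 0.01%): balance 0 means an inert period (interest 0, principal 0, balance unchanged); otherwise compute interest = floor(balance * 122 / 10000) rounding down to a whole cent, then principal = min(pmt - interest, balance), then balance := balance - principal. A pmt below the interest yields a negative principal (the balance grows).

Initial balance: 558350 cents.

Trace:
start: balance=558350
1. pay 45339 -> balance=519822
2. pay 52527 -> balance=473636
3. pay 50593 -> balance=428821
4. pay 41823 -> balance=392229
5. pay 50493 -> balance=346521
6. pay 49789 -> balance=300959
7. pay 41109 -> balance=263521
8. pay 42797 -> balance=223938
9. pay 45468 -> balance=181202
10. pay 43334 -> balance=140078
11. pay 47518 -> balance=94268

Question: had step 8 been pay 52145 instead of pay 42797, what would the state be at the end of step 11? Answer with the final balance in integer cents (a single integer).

84574

(re-executing from step 8 with the substitution; state before step 8: balance=263521)
8. pay 52145 -> balance=214590
9. pay 45468 -> balance=171739
10. pay 43334 -> balance=130500
11. pay 47518 -> balance=84574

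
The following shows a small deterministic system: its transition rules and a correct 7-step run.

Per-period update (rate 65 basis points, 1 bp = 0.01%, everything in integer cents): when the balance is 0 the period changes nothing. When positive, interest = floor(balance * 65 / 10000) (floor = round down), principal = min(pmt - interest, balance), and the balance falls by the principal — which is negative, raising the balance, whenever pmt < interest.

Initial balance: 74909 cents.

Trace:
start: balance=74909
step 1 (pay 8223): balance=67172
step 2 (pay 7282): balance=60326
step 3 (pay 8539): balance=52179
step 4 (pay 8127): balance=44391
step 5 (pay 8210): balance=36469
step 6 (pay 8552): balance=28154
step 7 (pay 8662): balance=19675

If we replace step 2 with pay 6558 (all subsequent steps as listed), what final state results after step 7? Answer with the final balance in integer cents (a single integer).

20420

(re-executing from step 2 with the substitution; state before step 2: balance=67172)
step 2 (pay 6558): balance=61050
step 3 (pay 8539): balance=52907
step 4 (pay 8127): balance=45123
step 5 (pay 8210): balance=37206
step 6 (pay 8552): balance=28895
step 7 (pay 8662): balance=20420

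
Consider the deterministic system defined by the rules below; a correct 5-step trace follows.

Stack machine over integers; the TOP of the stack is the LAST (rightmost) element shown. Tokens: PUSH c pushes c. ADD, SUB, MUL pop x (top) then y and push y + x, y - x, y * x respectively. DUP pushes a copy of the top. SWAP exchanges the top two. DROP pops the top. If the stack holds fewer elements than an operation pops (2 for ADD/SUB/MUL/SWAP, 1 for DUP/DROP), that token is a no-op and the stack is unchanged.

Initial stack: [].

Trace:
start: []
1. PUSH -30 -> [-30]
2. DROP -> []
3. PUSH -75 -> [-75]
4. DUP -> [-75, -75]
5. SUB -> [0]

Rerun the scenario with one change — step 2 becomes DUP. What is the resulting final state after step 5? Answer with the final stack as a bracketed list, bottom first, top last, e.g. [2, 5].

(re-executing from step 2 with the substitution; state before step 2: [-30])
2. DUP -> [-30, -30]
3. PUSH -75 -> [-30, -30, -75]
4. DUP -> [-30, -30, -75, -75]
5. SUB -> [-30, -30, 0]

[-30, -30, 0]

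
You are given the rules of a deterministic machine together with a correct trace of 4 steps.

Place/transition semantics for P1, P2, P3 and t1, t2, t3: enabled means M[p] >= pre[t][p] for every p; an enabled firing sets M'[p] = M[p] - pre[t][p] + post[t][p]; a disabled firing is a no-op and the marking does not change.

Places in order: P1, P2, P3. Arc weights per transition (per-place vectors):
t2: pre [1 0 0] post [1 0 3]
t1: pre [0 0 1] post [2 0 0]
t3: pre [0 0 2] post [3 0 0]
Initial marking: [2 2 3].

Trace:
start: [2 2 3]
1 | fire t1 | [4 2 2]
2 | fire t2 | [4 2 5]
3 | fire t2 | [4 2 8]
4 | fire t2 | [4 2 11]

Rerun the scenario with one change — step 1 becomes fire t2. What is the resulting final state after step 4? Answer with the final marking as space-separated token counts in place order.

2 2 15

(re-executing from step 1 with the substitution; state before step 1: [2 2 3])
1 | fire t2 | [2 2 6]
2 | fire t2 | [2 2 9]
3 | fire t2 | [2 2 12]
4 | fire t2 | [2 2 15]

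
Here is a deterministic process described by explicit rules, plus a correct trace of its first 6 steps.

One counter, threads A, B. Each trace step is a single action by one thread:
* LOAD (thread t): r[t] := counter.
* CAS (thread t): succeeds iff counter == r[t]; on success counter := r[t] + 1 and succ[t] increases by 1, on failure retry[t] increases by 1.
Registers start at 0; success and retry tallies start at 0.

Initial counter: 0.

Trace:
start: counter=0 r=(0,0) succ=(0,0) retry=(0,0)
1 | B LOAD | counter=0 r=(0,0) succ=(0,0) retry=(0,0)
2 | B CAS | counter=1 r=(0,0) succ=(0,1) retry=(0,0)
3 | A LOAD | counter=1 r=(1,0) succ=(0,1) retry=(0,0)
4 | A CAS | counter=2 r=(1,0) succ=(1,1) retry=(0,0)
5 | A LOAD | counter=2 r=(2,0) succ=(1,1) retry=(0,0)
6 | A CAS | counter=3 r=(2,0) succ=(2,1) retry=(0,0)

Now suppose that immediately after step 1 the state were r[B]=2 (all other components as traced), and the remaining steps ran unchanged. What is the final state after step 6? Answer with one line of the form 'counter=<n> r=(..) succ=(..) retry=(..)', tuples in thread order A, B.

state after step 1 := counter=0 r=(0,2) succ=(0,0) retry=(0,0)
2 | B CAS | counter=0 r=(0,2) succ=(0,0) retry=(0,1)
3 | A LOAD | counter=0 r=(0,2) succ=(0,0) retry=(0,1)
4 | A CAS | counter=1 r=(0,2) succ=(1,0) retry=(0,1)
5 | A LOAD | counter=1 r=(1,2) succ=(1,0) retry=(0,1)
6 | A CAS | counter=2 r=(1,2) succ=(2,0) retry=(0,1)

counter=2 r=(1,2) succ=(2,0) retry=(0,1)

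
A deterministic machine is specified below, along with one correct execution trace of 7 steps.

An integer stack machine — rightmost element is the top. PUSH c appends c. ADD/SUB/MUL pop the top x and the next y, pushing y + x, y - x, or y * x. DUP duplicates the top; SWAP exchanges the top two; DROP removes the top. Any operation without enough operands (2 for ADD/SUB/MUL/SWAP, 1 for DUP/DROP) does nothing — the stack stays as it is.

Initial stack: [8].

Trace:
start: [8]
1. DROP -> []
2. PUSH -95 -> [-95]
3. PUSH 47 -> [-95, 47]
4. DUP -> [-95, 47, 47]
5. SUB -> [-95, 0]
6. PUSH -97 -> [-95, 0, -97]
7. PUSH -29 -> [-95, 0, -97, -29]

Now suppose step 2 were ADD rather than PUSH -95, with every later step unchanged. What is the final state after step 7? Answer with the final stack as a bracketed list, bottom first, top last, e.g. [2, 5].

[0, -97, -29]

(re-executing from step 2 with the substitution; state before step 2: [])
2. ADD -> []
3. PUSH 47 -> [47]
4. DUP -> [47, 47]
5. SUB -> [0]
6. PUSH -97 -> [0, -97]
7. PUSH -29 -> [0, -97, -29]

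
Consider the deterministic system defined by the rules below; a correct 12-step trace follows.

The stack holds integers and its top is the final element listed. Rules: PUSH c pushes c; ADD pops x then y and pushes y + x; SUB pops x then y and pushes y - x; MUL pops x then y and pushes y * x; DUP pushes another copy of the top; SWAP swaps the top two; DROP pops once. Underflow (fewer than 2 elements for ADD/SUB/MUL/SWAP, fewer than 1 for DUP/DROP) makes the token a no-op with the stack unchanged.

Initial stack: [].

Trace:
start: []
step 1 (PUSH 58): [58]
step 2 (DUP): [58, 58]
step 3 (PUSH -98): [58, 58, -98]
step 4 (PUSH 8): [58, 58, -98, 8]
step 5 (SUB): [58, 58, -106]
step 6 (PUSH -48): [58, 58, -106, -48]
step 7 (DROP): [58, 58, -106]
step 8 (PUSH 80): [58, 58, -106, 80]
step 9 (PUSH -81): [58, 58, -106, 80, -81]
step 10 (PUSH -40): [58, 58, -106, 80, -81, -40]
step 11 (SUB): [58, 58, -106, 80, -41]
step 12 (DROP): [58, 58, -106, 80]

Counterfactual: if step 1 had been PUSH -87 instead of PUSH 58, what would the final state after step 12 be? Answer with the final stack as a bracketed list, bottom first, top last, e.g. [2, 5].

[-87, -87, -106, 80]

(re-executing from step 1 with the substitution; state before step 1: [])
step 1 (PUSH -87): [-87]
step 2 (DUP): [-87, -87]
step 3 (PUSH -98): [-87, -87, -98]
step 4 (PUSH 8): [-87, -87, -98, 8]
step 5 (SUB): [-87, -87, -106]
step 6 (PUSH -48): [-87, -87, -106, -48]
step 7 (DROP): [-87, -87, -106]
step 8 (PUSH 80): [-87, -87, -106, 80]
step 9 (PUSH -81): [-87, -87, -106, 80, -81]
step 10 (PUSH -40): [-87, -87, -106, 80, -81, -40]
step 11 (SUB): [-87, -87, -106, 80, -41]
step 12 (DROP): [-87, -87, -106, 80]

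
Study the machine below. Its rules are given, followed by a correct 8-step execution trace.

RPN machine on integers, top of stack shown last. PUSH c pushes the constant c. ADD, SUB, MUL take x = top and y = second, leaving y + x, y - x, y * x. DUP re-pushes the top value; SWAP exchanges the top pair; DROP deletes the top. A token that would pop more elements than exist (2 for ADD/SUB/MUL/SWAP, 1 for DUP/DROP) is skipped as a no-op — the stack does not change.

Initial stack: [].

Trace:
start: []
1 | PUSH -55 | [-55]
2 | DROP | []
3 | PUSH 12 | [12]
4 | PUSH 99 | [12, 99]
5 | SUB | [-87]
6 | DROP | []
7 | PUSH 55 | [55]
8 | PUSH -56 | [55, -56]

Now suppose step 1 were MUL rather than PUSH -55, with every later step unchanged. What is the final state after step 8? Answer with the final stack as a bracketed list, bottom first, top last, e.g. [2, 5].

(re-executing from step 1 with the substitution; state before step 1: [])
1 | MUL | []
2 | DROP | []
3 | PUSH 12 | [12]
4 | PUSH 99 | [12, 99]
5 | SUB | [-87]
6 | DROP | []
7 | PUSH 55 | [55]
8 | PUSH -56 | [55, -56]

[55, -56]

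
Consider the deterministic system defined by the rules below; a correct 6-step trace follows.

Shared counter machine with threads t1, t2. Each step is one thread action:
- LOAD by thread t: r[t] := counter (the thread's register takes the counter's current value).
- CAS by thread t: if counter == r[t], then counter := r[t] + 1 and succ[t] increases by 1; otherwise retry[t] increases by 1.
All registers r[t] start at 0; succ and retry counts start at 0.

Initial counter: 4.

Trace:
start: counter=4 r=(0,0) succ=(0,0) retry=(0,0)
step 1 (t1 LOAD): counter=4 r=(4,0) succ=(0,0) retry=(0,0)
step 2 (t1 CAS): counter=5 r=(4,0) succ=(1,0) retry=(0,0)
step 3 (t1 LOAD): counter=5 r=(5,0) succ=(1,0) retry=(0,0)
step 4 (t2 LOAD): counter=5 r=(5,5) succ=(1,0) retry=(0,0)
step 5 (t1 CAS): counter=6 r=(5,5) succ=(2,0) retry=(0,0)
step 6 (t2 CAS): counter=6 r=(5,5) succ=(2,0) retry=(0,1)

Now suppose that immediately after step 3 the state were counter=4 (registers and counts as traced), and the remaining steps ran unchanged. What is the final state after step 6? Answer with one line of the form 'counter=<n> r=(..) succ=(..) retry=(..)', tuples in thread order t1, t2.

state after step 3 := counter=4 r=(5,0) succ=(1,0) retry=(0,0)
step 4 (t2 LOAD): counter=4 r=(5,4) succ=(1,0) retry=(0,0)
step 5 (t1 CAS): counter=4 r=(5,4) succ=(1,0) retry=(1,0)
step 6 (t2 CAS): counter=5 r=(5,4) succ=(1,1) retry=(1,0)

counter=5 r=(5,4) succ=(1,1) retry=(1,0)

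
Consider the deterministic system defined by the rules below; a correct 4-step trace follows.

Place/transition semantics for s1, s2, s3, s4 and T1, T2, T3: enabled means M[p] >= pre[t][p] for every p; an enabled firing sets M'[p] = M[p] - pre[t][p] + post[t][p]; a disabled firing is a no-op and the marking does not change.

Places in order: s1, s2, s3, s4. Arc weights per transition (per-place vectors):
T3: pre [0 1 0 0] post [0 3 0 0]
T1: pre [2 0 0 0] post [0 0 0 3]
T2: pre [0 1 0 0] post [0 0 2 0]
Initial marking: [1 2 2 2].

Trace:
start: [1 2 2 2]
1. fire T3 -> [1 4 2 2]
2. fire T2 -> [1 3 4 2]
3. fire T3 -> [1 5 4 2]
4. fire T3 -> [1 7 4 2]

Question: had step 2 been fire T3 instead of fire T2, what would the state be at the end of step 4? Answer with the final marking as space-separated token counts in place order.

(re-executing from step 2 with the substitution; state before step 2: [1 4 2 2])
2. fire T3 -> [1 6 2 2]
3. fire T3 -> [1 8 2 2]
4. fire T3 -> [1 10 2 2]

1 10 2 2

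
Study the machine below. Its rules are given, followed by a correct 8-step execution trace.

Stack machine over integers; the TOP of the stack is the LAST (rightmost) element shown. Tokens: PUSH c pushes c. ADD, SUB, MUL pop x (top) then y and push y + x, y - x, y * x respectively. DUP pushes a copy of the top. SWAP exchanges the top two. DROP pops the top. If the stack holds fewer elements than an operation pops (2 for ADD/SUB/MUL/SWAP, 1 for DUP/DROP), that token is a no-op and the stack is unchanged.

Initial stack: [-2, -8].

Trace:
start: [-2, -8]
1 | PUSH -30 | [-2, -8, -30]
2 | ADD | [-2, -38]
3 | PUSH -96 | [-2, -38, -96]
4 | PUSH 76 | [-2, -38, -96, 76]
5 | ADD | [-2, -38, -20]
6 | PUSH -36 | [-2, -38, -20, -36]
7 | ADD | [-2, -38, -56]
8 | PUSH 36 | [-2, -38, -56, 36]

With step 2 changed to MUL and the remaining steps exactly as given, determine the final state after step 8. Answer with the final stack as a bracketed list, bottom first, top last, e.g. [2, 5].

(re-executing from step 2 with the substitution; state before step 2: [-2, -8, -30])
2 | MUL | [-2, 240]
3 | PUSH -96 | [-2, 240, -96]
4 | PUSH 76 | [-2, 240, -96, 76]
5 | ADD | [-2, 240, -20]
6 | PUSH -36 | [-2, 240, -20, -36]
7 | ADD | [-2, 240, -56]
8 | PUSH 36 | [-2, 240, -56, 36]

[-2, 240, -56, 36]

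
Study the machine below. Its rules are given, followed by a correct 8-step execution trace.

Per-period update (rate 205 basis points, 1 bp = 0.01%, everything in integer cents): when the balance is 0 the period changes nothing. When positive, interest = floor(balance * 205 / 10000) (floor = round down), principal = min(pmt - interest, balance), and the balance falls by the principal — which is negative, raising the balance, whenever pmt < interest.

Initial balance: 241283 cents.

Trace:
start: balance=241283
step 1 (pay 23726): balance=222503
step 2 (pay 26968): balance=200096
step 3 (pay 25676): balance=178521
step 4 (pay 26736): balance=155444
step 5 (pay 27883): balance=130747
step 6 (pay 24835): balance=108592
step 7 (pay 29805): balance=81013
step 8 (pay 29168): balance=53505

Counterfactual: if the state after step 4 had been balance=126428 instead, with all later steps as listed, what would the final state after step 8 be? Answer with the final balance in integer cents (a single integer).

22035

state after step 4 := balance=126428
step 5 (pay 27883): balance=101136
step 6 (pay 24835): balance=78374
step 7 (pay 29805): balance=50175
step 8 (pay 29168): balance=22035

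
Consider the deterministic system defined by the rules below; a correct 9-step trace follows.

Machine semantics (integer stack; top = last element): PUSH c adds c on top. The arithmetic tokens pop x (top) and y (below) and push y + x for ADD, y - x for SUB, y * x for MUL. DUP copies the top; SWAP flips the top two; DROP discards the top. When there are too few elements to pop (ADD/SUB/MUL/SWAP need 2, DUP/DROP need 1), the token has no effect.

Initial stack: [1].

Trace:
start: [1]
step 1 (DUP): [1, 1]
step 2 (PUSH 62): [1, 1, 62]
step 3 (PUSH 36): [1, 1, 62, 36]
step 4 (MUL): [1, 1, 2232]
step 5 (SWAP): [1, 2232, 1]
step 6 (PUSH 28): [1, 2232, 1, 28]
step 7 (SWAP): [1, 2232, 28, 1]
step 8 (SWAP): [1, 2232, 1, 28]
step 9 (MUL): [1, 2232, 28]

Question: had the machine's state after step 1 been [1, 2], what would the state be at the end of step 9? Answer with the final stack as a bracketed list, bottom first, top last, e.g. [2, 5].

[1, 2232, 56]

state after step 1 := [1, 2]
step 2 (PUSH 62): [1, 2, 62]
step 3 (PUSH 36): [1, 2, 62, 36]
step 4 (MUL): [1, 2, 2232]
step 5 (SWAP): [1, 2232, 2]
step 6 (PUSH 28): [1, 2232, 2, 28]
step 7 (SWAP): [1, 2232, 28, 2]
step 8 (SWAP): [1, 2232, 2, 28]
step 9 (MUL): [1, 2232, 56]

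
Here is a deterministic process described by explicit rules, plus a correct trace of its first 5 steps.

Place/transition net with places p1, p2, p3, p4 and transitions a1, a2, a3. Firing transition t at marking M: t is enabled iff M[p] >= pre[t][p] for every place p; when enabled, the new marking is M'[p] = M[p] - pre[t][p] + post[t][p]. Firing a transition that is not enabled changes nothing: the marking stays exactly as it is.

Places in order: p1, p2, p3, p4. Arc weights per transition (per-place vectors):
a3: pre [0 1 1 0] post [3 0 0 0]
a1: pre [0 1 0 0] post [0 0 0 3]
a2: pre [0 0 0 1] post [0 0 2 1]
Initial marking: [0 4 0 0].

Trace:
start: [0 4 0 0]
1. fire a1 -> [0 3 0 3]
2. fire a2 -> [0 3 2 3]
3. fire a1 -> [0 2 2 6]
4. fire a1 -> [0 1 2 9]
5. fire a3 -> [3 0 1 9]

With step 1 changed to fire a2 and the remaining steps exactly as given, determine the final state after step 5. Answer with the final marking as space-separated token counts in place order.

0 2 0 6

(re-executing from step 1 with the substitution; state before step 1: [0 4 0 0])
1. fire a2 -> [0 4 0 0]
2. fire a2 -> [0 4 0 0]
3. fire a1 -> [0 3 0 3]
4. fire a1 -> [0 2 0 6]
5. fire a3 -> [0 2 0 6]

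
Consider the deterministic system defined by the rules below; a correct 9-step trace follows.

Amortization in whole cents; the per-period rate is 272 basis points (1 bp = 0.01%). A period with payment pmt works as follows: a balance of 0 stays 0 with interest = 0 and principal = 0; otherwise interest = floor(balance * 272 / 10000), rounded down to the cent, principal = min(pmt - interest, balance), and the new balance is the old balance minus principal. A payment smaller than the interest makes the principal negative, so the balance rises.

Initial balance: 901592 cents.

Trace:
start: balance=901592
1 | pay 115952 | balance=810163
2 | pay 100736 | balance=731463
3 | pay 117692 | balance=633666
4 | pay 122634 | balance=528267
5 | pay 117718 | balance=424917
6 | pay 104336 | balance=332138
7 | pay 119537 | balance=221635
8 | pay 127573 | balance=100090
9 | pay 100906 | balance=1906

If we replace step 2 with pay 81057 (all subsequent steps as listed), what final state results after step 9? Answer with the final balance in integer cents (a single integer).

(re-executing from step 2 with the substitution; state before step 2: balance=810163)
2 | pay 81057 | balance=751142
3 | pay 117692 | balance=653881
4 | pay 122634 | balance=549032
5 | pay 117718 | balance=446247
6 | pay 104336 | balance=354048
7 | pay 119537 | balance=244141
8 | pay 127573 | balance=123208
9 | pay 100906 | balance=25653

25653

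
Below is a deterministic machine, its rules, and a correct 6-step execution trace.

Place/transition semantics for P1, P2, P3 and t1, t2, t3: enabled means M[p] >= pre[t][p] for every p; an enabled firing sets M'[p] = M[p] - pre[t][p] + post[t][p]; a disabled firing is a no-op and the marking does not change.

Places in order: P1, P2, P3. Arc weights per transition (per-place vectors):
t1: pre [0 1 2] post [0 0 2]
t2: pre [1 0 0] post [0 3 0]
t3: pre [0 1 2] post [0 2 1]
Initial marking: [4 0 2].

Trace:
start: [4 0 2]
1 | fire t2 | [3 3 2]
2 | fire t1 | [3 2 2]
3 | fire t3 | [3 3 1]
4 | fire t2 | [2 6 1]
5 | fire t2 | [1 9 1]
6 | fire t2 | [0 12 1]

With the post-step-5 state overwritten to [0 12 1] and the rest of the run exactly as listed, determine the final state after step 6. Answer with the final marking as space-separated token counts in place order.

0 12 1

state after step 5 := [0 12 1]
6 | fire t2 | [0 12 1]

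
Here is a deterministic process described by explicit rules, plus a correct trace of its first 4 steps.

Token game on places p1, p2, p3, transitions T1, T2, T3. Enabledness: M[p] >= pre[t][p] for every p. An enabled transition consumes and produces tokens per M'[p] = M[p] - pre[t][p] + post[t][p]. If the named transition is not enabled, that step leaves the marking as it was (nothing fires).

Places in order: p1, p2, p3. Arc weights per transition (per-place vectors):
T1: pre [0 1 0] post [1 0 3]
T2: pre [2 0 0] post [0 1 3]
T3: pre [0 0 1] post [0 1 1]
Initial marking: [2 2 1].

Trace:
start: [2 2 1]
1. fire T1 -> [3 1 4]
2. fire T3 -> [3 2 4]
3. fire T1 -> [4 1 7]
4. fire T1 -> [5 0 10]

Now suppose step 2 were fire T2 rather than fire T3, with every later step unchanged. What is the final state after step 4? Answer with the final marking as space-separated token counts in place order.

3 0 13

(re-executing from step 2 with the substitution; state before step 2: [3 1 4])
2. fire T2 -> [1 2 7]
3. fire T1 -> [2 1 10]
4. fire T1 -> [3 0 13]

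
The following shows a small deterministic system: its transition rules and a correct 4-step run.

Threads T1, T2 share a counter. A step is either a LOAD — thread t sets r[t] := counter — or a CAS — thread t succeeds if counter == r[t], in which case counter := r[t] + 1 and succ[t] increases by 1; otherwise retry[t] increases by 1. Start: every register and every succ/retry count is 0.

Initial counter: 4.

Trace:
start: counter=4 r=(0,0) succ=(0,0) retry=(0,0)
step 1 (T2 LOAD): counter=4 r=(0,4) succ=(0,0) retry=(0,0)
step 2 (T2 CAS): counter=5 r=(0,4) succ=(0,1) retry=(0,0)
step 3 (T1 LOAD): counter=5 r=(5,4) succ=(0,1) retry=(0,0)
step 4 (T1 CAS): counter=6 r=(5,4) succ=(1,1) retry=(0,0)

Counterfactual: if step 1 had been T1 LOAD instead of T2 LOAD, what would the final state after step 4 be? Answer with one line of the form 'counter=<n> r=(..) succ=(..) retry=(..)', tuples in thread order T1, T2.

(re-executing from step 1 with the substitution; state before step 1: counter=4 r=(0,0) succ=(0,0) retry=(0,0))
step 1 (T1 LOAD): counter=4 r=(4,0) succ=(0,0) retry=(0,0)
step 2 (T2 CAS): counter=4 r=(4,0) succ=(0,0) retry=(0,1)
step 3 (T1 LOAD): counter=4 r=(4,0) succ=(0,0) retry=(0,1)
step 4 (T1 CAS): counter=5 r=(4,0) succ=(1,0) retry=(0,1)

counter=5 r=(4,0) succ=(1,0) retry=(0,1)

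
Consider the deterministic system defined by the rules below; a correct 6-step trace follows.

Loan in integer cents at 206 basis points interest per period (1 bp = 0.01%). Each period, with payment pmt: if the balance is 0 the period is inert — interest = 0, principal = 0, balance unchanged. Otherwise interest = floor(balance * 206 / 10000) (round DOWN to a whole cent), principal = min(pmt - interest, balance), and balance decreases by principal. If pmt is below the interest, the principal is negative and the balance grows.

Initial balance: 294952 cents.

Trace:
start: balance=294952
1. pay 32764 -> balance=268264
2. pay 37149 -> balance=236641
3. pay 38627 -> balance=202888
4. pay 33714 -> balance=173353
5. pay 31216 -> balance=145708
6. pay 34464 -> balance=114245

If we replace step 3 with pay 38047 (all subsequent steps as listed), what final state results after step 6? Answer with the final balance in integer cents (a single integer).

(re-executing from step 3 with the substitution; state before step 3: balance=236641)
3. pay 38047 -> balance=203468
4. pay 33714 -> balance=173945
5. pay 31216 -> balance=146312
6. pay 34464 -> balance=114862

114862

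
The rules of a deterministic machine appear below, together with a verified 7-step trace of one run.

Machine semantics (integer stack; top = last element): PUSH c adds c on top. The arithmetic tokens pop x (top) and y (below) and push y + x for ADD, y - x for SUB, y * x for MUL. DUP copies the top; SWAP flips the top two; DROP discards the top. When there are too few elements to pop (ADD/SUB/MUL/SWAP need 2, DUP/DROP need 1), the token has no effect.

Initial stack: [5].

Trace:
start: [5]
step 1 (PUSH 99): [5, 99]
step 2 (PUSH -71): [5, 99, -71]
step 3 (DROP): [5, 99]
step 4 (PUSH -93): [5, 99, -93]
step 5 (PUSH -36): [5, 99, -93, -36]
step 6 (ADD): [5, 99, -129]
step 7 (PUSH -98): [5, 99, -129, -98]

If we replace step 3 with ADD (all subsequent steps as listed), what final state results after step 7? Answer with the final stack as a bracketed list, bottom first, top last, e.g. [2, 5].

(re-executing from step 3 with the substitution; state before step 3: [5, 99, -71])
step 3 (ADD): [5, 28]
step 4 (PUSH -93): [5, 28, -93]
step 5 (PUSH -36): [5, 28, -93, -36]
step 6 (ADD): [5, 28, -129]
step 7 (PUSH -98): [5, 28, -129, -98]

[5, 28, -129, -98]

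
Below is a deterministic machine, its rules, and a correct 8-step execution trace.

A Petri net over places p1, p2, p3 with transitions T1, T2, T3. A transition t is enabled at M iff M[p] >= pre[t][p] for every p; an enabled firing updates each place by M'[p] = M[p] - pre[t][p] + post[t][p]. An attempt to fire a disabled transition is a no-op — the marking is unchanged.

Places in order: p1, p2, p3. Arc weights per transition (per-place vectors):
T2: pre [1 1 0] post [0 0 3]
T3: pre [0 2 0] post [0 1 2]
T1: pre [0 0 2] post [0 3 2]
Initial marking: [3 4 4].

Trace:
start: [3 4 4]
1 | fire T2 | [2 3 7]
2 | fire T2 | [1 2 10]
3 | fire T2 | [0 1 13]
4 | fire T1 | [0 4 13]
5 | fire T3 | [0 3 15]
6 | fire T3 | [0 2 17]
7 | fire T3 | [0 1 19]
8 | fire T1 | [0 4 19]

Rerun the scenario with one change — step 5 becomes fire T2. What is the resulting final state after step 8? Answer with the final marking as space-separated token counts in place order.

(re-executing from step 5 with the substitution; state before step 5: [0 4 13])
5 | fire T2 | [0 4 13]
6 | fire T3 | [0 3 15]
7 | fire T3 | [0 2 17]
8 | fire T1 | [0 5 17]

0 5 17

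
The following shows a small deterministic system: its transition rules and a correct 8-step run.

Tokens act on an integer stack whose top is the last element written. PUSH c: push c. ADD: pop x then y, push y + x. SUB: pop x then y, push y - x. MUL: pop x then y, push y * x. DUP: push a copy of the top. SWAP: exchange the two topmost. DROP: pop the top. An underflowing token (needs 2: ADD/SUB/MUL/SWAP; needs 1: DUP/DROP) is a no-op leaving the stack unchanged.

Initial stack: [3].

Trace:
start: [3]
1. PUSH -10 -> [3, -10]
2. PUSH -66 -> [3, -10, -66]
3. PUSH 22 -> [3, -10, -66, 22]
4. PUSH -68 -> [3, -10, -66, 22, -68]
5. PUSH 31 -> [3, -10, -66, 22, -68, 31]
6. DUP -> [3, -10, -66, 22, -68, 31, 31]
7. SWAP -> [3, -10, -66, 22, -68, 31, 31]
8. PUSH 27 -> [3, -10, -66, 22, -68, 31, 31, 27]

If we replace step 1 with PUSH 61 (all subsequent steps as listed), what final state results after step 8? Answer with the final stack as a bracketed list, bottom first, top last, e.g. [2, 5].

(re-executing from step 1 with the substitution; state before step 1: [3])
1. PUSH 61 -> [3, 61]
2. PUSH -66 -> [3, 61, -66]
3. PUSH 22 -> [3, 61, -66, 22]
4. PUSH -68 -> [3, 61, -66, 22, -68]
5. PUSH 31 -> [3, 61, -66, 22, -68, 31]
6. DUP -> [3, 61, -66, 22, -68, 31, 31]
7. SWAP -> [3, 61, -66, 22, -68, 31, 31]
8. PUSH 27 -> [3, 61, -66, 22, -68, 31, 31, 27]

[3, 61, -66, 22, -68, 31, 31, 27]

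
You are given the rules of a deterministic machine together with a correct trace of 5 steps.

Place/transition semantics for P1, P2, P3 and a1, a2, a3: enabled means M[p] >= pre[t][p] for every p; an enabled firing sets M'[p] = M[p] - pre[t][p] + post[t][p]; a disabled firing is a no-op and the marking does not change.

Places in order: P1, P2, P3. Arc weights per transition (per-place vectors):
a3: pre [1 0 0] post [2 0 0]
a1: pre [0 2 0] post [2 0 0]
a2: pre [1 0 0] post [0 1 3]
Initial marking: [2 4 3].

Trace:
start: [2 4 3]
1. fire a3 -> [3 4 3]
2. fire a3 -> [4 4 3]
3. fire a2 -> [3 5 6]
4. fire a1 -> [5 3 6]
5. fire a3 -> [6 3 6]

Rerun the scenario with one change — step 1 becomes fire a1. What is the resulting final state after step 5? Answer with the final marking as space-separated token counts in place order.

7 1 6

(re-executing from step 1 with the substitution; state before step 1: [2 4 3])
1. fire a1 -> [4 2 3]
2. fire a3 -> [5 2 3]
3. fire a2 -> [4 3 6]
4. fire a1 -> [6 1 6]
5. fire a3 -> [7 1 6]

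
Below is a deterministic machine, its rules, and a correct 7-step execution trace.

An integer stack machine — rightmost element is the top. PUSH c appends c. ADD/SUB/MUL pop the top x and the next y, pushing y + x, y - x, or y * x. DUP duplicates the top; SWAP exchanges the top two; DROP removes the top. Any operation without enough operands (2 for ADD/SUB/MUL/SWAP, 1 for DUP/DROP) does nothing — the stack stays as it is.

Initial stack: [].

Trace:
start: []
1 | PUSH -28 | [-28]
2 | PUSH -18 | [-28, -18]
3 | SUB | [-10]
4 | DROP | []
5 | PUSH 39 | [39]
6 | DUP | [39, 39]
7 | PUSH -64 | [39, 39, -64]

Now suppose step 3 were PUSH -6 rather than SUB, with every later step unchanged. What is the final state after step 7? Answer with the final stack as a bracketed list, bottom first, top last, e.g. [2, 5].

[-28, -18, 39, 39, -64]

(re-executing from step 3 with the substitution; state before step 3: [-28, -18])
3 | PUSH -6 | [-28, -18, -6]
4 | DROP | [-28, -18]
5 | PUSH 39 | [-28, -18, 39]
6 | DUP | [-28, -18, 39, 39]
7 | PUSH -64 | [-28, -18, 39, 39, -64]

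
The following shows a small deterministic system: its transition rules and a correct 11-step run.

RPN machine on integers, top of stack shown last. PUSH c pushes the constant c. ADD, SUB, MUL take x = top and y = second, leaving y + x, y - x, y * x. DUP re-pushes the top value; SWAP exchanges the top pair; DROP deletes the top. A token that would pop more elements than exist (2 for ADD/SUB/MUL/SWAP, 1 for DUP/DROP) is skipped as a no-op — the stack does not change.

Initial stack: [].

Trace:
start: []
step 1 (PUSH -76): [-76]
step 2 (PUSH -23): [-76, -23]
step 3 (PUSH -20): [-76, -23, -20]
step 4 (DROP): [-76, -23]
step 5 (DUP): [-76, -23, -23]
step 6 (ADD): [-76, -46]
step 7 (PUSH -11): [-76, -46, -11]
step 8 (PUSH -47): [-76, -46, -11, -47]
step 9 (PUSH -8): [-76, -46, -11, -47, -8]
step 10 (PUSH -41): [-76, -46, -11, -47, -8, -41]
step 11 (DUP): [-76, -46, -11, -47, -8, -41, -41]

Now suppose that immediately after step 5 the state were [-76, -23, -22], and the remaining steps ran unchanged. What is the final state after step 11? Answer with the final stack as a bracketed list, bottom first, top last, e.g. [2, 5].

[-76, -45, -11, -47, -8, -41, -41]

state after step 5 := [-76, -23, -22]
step 6 (ADD): [-76, -45]
step 7 (PUSH -11): [-76, -45, -11]
step 8 (PUSH -47): [-76, -45, -11, -47]
step 9 (PUSH -8): [-76, -45, -11, -47, -8]
step 10 (PUSH -41): [-76, -45, -11, -47, -8, -41]
step 11 (DUP): [-76, -45, -11, -47, -8, -41, -41]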